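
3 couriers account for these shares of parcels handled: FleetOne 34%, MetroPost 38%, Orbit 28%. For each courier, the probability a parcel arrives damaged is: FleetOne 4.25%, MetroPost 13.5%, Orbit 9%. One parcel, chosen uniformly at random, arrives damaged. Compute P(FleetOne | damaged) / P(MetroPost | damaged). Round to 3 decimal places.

0.282

Unnormalized posteriors (prior × likelihood):
  FleetOne: 0.34 × 0.0425 = 0.01445
  MetroPost: 0.38 × 0.135 = 0.0513
  Orbit: 0.28 × 0.09 = 0.0252
Normalizing constant = 0.09095.
The ratio is 0.01445 / 0.0513 (the normalizer cancels) = 0.282.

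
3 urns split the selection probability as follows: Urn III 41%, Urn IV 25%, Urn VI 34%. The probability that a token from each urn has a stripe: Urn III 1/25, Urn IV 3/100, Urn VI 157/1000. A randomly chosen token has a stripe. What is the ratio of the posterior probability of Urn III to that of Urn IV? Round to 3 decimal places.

Compute prior × likelihood for every hypothesis:
  Urn III: 0.41 × 0.04 = 0.0164
  Urn IV: 0.25 × 0.03 = 0.0075
  Urn VI: 0.34 × 0.157 = 0.05338
Sum = 0.07728.
The ratio is 0.0164 / 0.0075 (the normalizer cancels) = 2.187.

2.187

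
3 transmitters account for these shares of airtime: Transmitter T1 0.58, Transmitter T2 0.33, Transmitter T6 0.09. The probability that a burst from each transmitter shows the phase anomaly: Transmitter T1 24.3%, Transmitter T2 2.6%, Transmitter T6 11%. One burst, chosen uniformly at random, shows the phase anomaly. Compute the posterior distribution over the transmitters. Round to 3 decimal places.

Transmitter T1 0.884, Transmitter T2 0.054, Transmitter T6 0.062

Prior × likelihood for each hypothesis:
  Transmitter T1: 0.58 × 0.243 = 0.14094
  Transmitter T2: 0.33 × 0.026 = 0.00858
  Transmitter T6: 0.09 × 0.11 = 0.0099
Sum = 0.15942.
P(Transmitter T1 | anomaly) = 0.14094/0.15942 ≈ 0.884
P(Transmitter T2 | anomaly) = 0.00858/0.15942 ≈ 0.054
P(Transmitter T6 | anomaly) = 0.0099/0.15942 ≈ 0.062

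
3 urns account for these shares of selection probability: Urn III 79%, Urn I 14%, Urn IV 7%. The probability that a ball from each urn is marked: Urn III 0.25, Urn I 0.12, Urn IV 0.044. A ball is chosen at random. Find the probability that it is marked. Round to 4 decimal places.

Prior × likelihood for each hypothesis:
  Urn III: 0.79 × 0.25 = 0.1975
  Urn I: 0.14 × 0.12 = 0.0168
  Urn IV: 0.07 × 0.044 = 0.00308
P(marked) = 0.1975 + 0.0168 + 0.00308 = 0.21738 → 0.2174.

0.2174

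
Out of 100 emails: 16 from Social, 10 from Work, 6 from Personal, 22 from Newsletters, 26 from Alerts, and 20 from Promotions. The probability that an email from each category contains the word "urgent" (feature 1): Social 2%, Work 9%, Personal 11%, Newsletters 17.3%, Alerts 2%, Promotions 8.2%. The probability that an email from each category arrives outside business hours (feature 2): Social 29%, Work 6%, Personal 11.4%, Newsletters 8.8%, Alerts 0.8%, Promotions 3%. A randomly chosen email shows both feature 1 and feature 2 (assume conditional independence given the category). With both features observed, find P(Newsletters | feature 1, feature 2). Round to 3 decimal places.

0.549

Compute prior × likelihood for every hypothesis:
  Social: 0.16 × 0.02 × 0.29 = 0.000928
  Work: 0.1 × 0.09 × 0.06 = 0.00054
  Personal: 0.06 × 0.11 × 0.114 = 0.0007524
  Newsletters: 0.22 × 0.173 × 0.088 = 0.00334928
  Alerts: 0.26 × 0.02 × 0.008 = 0.0000416
  Promotions: 0.2 × 0.082 × 0.03 = 0.000492
Sum = 0.00610328.
P(Newsletters | evidence) = 0.00334928 / 0.00610328 ≈ 0.549.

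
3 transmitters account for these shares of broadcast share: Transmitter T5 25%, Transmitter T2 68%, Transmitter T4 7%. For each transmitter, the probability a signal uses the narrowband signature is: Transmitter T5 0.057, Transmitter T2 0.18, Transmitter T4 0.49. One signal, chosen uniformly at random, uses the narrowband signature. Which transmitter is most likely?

Unnormalized posteriors (prior × likelihood):
  Transmitter T5: 0.25 × 0.057 = 0.01425
  Transmitter T2: 0.68 × 0.18 = 0.1224
  Transmitter T4: 0.07 × 0.49 = 0.0343
Sum = 0.17095.
Largest term belongs to Transmitter T2, so Transmitter T2 is most probable.

Transmitter T2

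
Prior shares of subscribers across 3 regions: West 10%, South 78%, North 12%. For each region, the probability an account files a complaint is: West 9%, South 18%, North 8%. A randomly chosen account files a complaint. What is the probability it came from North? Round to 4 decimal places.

0.0604

Unnormalized posteriors (prior × likelihood):
  West: 0.1 × 0.09 = 0.009
  South: 0.78 × 0.18 = 0.1404
  North: 0.12 × 0.08 = 0.0096
Normalizing constant = 0.159.
P(North | evidence) = 0.0096 / 0.159 ≈ 0.0604.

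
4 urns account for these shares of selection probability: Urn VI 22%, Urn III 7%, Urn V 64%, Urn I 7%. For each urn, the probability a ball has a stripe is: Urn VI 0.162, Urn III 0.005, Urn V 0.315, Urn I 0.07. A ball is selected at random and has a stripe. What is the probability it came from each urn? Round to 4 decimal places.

Urn VI 0.1470, Urn III 0.0014, Urn V 0.8314, Urn I 0.0202

Compute prior × likelihood for every hypothesis:
  Urn VI: 0.22 × 0.162 = 0.03564
  Urn III: 0.07 × 0.005 = 0.00035
  Urn V: 0.64 × 0.315 = 0.2016
  Urn I: 0.07 × 0.07 = 0.0049
Normalizing constant = 0.24249.
P(Urn VI | striped) = 0.03564/0.24249 ≈ 0.1470
P(Urn III | striped) = 0.00035/0.24249 ≈ 0.0014
P(Urn V | striped) = 0.2016/0.24249 ≈ 0.8314
P(Urn I | striped) = 0.0049/0.24249 ≈ 0.0202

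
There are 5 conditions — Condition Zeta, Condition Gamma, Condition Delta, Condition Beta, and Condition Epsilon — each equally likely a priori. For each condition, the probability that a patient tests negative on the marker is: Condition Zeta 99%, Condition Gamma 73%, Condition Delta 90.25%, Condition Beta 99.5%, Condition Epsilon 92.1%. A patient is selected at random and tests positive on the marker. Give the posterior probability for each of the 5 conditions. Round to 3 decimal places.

Taking complements, P(marker-positive | each) = Condition Zeta 0.01, Condition Gamma 0.27, Condition Delta 0.0975, Condition Beta 0.005, Condition Epsilon 0.079.
With a uniform prior (1/5 each), posterior ∝ likelihood:
  Condition Zeta: 0.01
  Condition Gamma: 0.27
  Condition Delta: 0.0975
  Condition Beta: 0.005
  Condition Epsilon: 0.079
Normalizing constant = 0.4615.
P(Condition Zeta | marker-positive) = 0.01/0.4615 ≈ 0.022
P(Condition Gamma | marker-positive) = 0.27/0.4615 ≈ 0.585
P(Condition Delta | marker-positive) = 0.0975/0.4615 ≈ 0.211
P(Condition Beta | marker-positive) = 0.005/0.4615 ≈ 0.011
P(Condition Epsilon | marker-positive) = 0.079/0.4615 ≈ 0.171

Condition Zeta 0.022, Condition Gamma 0.585, Condition Delta 0.211, Condition Beta 0.011, Condition Epsilon 0.171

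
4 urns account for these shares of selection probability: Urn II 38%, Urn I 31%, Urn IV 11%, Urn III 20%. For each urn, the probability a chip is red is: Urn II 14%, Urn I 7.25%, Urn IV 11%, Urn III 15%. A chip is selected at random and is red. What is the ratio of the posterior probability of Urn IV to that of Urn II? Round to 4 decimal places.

0.2274

Unnormalized posteriors (prior × likelihood):
  Urn II: 0.38 × 0.14 = 0.0532
  Urn I: 0.31 × 0.0725 = 0.022475
  Urn IV: 0.11 × 0.11 = 0.0121
  Urn III: 0.2 × 0.15 = 0.03
Total = 0.117775.
The ratio is 0.0121 / 0.0532 (the normalizer cancels) = 0.2274.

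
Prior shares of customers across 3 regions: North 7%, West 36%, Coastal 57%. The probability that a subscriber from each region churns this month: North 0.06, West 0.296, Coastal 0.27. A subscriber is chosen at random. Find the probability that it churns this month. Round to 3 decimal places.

0.265

Unnormalized posteriors (prior × likelihood):
  North: 0.07 × 0.06 = 0.0042
  West: 0.36 × 0.296 = 0.10656
  Coastal: 0.57 × 0.27 = 0.1539
P(churn) = 0.0042 + 0.10656 + 0.1539 = 0.26466 → 0.265.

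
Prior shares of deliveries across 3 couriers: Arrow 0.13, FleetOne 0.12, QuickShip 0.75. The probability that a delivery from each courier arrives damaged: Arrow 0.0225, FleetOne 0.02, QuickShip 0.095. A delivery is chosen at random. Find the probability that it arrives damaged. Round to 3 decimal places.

Unnormalized posteriors (prior × likelihood):
  Arrow: 0.13 × 0.0225 = 0.002925
  FleetOne: 0.12 × 0.02 = 0.0024
  QuickShip: 0.75 × 0.095 = 0.07125
P(damaged) = 0.002925 + 0.0024 + 0.07125 = 0.076575 → 0.077.

0.077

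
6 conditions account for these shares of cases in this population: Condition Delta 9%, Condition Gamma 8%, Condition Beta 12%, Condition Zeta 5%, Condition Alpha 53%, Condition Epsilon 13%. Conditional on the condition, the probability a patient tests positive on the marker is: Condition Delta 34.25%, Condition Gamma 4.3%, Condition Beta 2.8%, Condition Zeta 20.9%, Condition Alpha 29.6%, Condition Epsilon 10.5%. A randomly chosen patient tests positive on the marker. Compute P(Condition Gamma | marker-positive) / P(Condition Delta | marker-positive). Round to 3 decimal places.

0.112

Compute prior × likelihood for every hypothesis:
  Condition Delta: 0.09 × 0.3425 = 0.030825
  Condition Gamma: 0.08 × 0.043 = 0.00344
  Condition Beta: 0.12 × 0.028 = 0.00336
  Condition Zeta: 0.05 × 0.209 = 0.01045
  Condition Alpha: 0.53 × 0.296 = 0.15688
  Condition Epsilon: 0.13 × 0.105 = 0.01365
Total = 0.218605.
The ratio is 0.00344 / 0.030825 (the normalizer cancels) = 0.112.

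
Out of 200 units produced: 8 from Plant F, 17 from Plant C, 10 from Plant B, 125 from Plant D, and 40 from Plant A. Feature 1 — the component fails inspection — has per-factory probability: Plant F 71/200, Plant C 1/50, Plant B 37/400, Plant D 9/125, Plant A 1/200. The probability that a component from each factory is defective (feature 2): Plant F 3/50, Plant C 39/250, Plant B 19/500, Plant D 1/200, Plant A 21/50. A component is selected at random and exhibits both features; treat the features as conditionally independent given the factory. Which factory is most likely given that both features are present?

Unnormalized posteriors (prior × likelihood):
  Plant F: 0.04 × 0.355 × 0.06 = 0.000852
  Plant C: 0.085 × 0.02 × 0.156 = 0.0002652
  Plant B: 0.05 × 0.0925 × 0.038 = 0.00017575
  Plant D: 0.625 × 0.072 × 0.005 = 0.000225
  Plant A: 0.2 × 0.005 × 0.42 = 0.00042
Sum = 0.00193795.
Largest term belongs to Plant F, so Plant F is most probable.

Plant F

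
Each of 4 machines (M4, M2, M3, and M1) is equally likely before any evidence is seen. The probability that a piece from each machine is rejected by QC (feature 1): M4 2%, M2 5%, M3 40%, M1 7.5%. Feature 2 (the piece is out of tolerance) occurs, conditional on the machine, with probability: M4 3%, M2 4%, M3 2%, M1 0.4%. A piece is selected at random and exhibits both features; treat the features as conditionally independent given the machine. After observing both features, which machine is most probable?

Since the prior is uniform, the posterior is proportional to the likelihood:
  M4: 0.02 × 0.03 = 0.0006
  M2: 0.05 × 0.04 = 0.002
  M3: 0.4 × 0.02 = 0.008
  M1: 0.075 × 0.004 = 0.0003
Normalizing constant = 0.0109.
Largest term belongs to M3, so M3 is most probable.

M3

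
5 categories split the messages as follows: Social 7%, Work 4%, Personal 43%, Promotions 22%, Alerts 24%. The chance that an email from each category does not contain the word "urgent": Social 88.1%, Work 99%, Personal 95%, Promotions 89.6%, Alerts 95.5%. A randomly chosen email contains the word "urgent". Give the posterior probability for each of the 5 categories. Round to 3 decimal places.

Social 0.130, Work 0.006, Personal 0.336, Promotions 0.358, Alerts 0.169

Taking complements, P(urgent-flag | each) = Social 0.119, Work 0.01, Personal 0.05, Promotions 0.104, Alerts 0.045.
By Bayes' rule, posterior ∝ prior × likelihood:
  Social: 0.07 × 0.119 = 0.00833
  Work: 0.04 × 0.01 = 0.0004
  Personal: 0.43 × 0.05 = 0.0215
  Promotions: 0.22 × 0.104 = 0.02288
  Alerts: 0.24 × 0.045 = 0.0108
Normalizing constant = 0.06391.
P(Social | urgent-flag) = 0.00833/0.06391 ≈ 0.130
P(Work | urgent-flag) = 0.0004/0.06391 ≈ 0.006
P(Personal | urgent-flag) = 0.0215/0.06391 ≈ 0.336
P(Promotions | urgent-flag) = 0.02288/0.06391 ≈ 0.358
P(Alerts | urgent-flag) = 0.0108/0.06391 ≈ 0.169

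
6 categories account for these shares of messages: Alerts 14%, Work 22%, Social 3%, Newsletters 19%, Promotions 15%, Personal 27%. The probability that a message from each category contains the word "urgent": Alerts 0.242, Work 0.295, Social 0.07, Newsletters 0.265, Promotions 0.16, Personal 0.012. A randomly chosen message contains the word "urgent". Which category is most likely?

Work

By Bayes' rule, posterior ∝ prior × likelihood:
  Alerts: 0.14 × 0.242 = 0.03388
  Work: 0.22 × 0.295 = 0.0649
  Social: 0.03 × 0.07 = 0.0021
  Newsletters: 0.19 × 0.265 = 0.05035
  Promotions: 0.15 × 0.16 = 0.024
  Personal: 0.27 × 0.012 = 0.00324
Normalizing constant = 0.17847.
Largest term belongs to Work, so Work is most probable.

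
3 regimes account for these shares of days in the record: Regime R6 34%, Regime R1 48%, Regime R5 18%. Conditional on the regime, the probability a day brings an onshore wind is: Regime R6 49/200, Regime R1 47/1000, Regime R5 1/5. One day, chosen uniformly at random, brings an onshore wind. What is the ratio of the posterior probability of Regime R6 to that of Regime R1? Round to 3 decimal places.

3.692

Unnormalized posteriors (prior × likelihood):
  Regime R6: 0.34 × 0.245 = 0.0833
  Regime R1: 0.48 × 0.047 = 0.02256
  Regime R5: 0.18 × 0.2 = 0.036
Sum = 0.14186.
The ratio is 0.0833 / 0.02256 (the normalizer cancels) = 3.692.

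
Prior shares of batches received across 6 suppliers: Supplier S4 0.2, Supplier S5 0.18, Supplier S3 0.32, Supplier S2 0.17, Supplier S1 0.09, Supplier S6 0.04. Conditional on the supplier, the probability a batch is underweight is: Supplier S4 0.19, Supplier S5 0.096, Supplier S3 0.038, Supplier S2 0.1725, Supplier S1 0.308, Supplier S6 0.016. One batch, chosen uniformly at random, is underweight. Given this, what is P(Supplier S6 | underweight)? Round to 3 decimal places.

0.005

Unnormalized posteriors (prior × likelihood):
  Supplier S4: 0.2 × 0.19 = 0.038
  Supplier S5: 0.18 × 0.096 = 0.01728
  Supplier S3: 0.32 × 0.038 = 0.01216
  Supplier S2: 0.17 × 0.1725 = 0.029325
  Supplier S1: 0.09 × 0.308 = 0.02772
  Supplier S6: 0.04 × 0.016 = 0.00064
Normalizing constant = 0.125125.
P(Supplier S6 | evidence) = 0.00064 / 0.125125 ≈ 0.005.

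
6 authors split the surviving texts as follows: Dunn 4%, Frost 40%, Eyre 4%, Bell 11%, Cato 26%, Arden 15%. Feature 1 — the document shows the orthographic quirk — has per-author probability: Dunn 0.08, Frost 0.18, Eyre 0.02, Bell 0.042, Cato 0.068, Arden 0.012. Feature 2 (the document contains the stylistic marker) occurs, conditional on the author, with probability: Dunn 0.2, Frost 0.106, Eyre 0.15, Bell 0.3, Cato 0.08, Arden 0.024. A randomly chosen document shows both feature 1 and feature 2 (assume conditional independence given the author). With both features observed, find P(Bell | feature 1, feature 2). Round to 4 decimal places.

By Bayes' rule, posterior ∝ prior × likelihood:
  Dunn: 0.04 × 0.08 × 0.2 = 0.00064
  Frost: 0.4 × 0.18 × 0.106 = 0.007632
  Eyre: 0.04 × 0.02 × 0.15 = 0.00012
  Bell: 0.11 × 0.042 × 0.3 = 0.001386
  Cato: 0.26 × 0.068 × 0.08 = 0.0014144
  Arden: 0.15 × 0.012 × 0.024 = 0.0000432
Sum = 0.0112356.
P(Bell | evidence) = 0.001386 / 0.0112356 ≈ 0.1234.

0.1234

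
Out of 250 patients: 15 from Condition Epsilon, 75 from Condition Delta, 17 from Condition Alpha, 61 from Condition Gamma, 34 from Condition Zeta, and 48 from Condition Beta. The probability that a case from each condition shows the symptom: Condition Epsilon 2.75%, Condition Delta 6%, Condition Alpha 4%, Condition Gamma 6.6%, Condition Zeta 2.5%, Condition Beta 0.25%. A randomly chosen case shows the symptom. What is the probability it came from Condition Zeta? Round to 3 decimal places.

0.080

By Bayes' rule, posterior ∝ prior × likelihood:
  Condition Epsilon: 0.06 × 0.0275 = 0.00165
  Condition Delta: 0.3 × 0.06 = 0.018
  Condition Alpha: 0.068 × 0.04 = 0.00272
  Condition Gamma: 0.244 × 0.066 = 0.016104
  Condition Zeta: 0.136 × 0.025 = 0.0034
  Condition Beta: 0.192 × 0.0025 = 0.00048
Sum = 0.042354.
P(Condition Zeta | evidence) = 0.0034 / 0.042354 ≈ 0.080.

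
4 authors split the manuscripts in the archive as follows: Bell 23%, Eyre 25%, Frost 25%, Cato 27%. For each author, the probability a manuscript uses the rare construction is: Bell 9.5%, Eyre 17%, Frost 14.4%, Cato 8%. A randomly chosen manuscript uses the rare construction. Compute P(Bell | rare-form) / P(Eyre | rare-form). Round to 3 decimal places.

0.514

Unnormalized posteriors (prior × likelihood):
  Bell: 0.23 × 0.095 = 0.02185
  Eyre: 0.25 × 0.17 = 0.0425
  Frost: 0.25 × 0.144 = 0.036
  Cato: 0.27 × 0.08 = 0.0216
Normalizing constant = 0.12195.
The ratio is 0.02185 / 0.0425 (the normalizer cancels) = 0.514.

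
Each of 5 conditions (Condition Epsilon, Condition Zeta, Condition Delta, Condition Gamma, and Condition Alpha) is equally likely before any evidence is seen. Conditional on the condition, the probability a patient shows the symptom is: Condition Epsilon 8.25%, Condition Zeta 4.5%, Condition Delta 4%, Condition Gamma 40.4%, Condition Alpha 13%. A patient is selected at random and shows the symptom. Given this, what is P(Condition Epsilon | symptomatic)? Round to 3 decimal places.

Since the prior is uniform, the posterior is proportional to the likelihood:
  Condition Epsilon: 0.0825
  Condition Zeta: 0.045
  Condition Delta: 0.04
  Condition Gamma: 0.404
  Condition Alpha: 0.13
Sum = 0.7015.
P(Condition Epsilon | evidence) = 0.0825 / 0.7015 ≈ 0.118.

0.118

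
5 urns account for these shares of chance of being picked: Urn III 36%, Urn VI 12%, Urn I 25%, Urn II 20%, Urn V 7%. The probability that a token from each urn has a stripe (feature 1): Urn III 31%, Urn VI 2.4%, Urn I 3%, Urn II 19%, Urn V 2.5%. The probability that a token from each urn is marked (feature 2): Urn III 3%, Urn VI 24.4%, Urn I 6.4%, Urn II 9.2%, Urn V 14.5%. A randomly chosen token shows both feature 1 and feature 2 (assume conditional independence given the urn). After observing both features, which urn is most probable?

Urn II

Compute prior × likelihood for every hypothesis:
  Urn III: 0.36 × 0.31 × 0.03 = 0.003348
  Urn VI: 0.12 × 0.024 × 0.244 = 0.00070272
  Urn I: 0.25 × 0.03 × 0.064 = 0.00048
  Urn II: 0.2 × 0.19 × 0.092 = 0.003496
  Urn V: 0.07 × 0.025 × 0.145 = 0.00025375
Total = 0.00828047.
Largest term belongs to Urn II, so Urn II is most probable.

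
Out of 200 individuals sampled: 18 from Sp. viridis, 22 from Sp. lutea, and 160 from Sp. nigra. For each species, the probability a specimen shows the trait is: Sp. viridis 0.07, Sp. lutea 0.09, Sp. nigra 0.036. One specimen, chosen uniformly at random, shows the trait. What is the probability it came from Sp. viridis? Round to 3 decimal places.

Prior × likelihood for each hypothesis:
  Sp. viridis: 0.09 × 0.07 = 0.0063
  Sp. lutea: 0.11 × 0.09 = 0.0099
  Sp. nigra: 0.8 × 0.036 = 0.0288
Normalizing constant = 0.045.
P(Sp. viridis | evidence) = 0.0063 / 0.045 ≈ 0.140.

0.140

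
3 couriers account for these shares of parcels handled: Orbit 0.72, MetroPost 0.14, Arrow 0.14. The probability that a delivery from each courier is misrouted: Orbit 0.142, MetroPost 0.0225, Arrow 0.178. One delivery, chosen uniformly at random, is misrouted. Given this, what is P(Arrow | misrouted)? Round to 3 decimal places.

Compute prior × likelihood for every hypothesis:
  Orbit: 0.72 × 0.142 = 0.10224
  MetroPost: 0.14 × 0.0225 = 0.00315
  Arrow: 0.14 × 0.178 = 0.02492
Sum = 0.13031.
P(Arrow | evidence) = 0.02492 / 0.13031 ≈ 0.191.

0.191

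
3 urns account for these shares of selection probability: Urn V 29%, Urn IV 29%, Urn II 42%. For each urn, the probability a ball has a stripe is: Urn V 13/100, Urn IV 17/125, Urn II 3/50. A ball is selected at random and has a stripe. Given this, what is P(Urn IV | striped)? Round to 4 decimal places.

0.3854

By Bayes' rule, posterior ∝ prior × likelihood:
  Urn V: 0.29 × 0.13 = 0.0377
  Urn IV: 0.29 × 0.136 = 0.03944
  Urn II: 0.42 × 0.06 = 0.0252
Total = 0.10234.
P(Urn IV | evidence) = 0.03944 / 0.10234 ≈ 0.3854.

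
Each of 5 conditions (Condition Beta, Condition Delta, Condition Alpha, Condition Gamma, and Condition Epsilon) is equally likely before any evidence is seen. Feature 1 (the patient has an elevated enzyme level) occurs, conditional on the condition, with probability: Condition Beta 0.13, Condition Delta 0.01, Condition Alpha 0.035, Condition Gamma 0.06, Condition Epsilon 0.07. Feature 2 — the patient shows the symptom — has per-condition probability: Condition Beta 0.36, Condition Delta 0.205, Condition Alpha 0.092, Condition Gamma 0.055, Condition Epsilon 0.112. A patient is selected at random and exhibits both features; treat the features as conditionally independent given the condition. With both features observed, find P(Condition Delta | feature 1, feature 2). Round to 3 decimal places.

Since the prior is uniform, the posterior is proportional to the likelihood:
  Condition Beta: 0.13 × 0.36 = 0.0468
  Condition Delta: 0.01 × 0.205 = 0.00205
  Condition Alpha: 0.035 × 0.092 = 0.00322
  Condition Gamma: 0.06 × 0.055 = 0.0033
  Condition Epsilon: 0.07 × 0.112 = 0.00784
Normalizing constant = 0.06321.
P(Condition Delta | evidence) = 0.00205 / 0.06321 ≈ 0.032.

0.032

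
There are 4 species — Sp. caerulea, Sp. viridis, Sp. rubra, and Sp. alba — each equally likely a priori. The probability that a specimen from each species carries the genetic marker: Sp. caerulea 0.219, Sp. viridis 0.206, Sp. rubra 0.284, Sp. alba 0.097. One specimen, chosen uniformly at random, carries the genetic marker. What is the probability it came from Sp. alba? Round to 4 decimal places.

0.1203

With a uniform prior (1/4 each), posterior ∝ likelihood:
  Sp. caerulea: 0.219
  Sp. viridis: 0.206
  Sp. rubra: 0.284
  Sp. alba: 0.097
Total = 0.806.
P(Sp. alba | evidence) = 0.097 / 0.806 ≈ 0.1203.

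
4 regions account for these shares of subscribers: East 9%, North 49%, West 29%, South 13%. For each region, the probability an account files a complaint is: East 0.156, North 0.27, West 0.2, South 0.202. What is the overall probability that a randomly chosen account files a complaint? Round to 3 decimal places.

0.231

Compute prior × likelihood for every hypothesis:
  East: 0.09 × 0.156 = 0.01404
  North: 0.49 × 0.27 = 0.1323
  West: 0.29 × 0.2 = 0.058
  South: 0.13 × 0.202 = 0.02626
P(complaint) = 0.01404 + 0.1323 + 0.058 + 0.02626 = 0.2306 → 0.231.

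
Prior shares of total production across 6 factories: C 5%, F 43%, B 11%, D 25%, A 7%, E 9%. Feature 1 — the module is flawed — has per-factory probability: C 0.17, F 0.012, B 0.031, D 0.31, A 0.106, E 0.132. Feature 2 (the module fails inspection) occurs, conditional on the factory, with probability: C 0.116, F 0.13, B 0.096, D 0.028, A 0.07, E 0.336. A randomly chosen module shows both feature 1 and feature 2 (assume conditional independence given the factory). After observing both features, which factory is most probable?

Prior × likelihood for each hypothesis:
  C: 0.05 × 0.17 × 0.116 = 0.000986
  F: 0.43 × 0.012 × 0.13 = 0.0006708
  B: 0.11 × 0.031 × 0.096 = 0.00032736
  D: 0.25 × 0.31 × 0.028 = 0.00217
  A: 0.07 × 0.106 × 0.07 = 0.0005194
  E: 0.09 × 0.132 × 0.336 = 0.00399168
Sum = 0.00866524.
Largest term belongs to E, so E is most probable.

E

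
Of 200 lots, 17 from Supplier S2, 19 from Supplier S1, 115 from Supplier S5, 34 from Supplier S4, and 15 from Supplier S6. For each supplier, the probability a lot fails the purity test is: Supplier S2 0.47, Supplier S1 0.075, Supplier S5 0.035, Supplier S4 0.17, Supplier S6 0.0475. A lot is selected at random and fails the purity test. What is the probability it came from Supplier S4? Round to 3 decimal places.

0.290

Unnormalized posteriors (prior × likelihood):
  Supplier S2: 0.085 × 0.47 = 0.03995
  Supplier S1: 0.095 × 0.075 = 0.007125
  Supplier S5: 0.575 × 0.035 = 0.020125
  Supplier S4: 0.17 × 0.17 = 0.0289
  Supplier S6: 0.075 × 0.0475 = 0.0035625
Normalizing constant = 0.0996625.
P(Supplier S4 | evidence) = 0.0289 / 0.0996625 ≈ 0.290.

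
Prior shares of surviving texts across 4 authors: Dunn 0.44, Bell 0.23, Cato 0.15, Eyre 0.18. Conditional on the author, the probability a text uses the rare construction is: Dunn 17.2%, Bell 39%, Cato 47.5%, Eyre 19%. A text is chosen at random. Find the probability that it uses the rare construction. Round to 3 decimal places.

Unnormalized posteriors (prior × likelihood):
  Dunn: 0.44 × 0.172 = 0.07568
  Bell: 0.23 × 0.39 = 0.0897
  Cato: 0.15 × 0.475 = 0.07125
  Eyre: 0.18 × 0.19 = 0.0342
P(rare-form) = 0.07568 + 0.0897 + 0.07125 + 0.0342 = 0.27083 → 0.271.

0.271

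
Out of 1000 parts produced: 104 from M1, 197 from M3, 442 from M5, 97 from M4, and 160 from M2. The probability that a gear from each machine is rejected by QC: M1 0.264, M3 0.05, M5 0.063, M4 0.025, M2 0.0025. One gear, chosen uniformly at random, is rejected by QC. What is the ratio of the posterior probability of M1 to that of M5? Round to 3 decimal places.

0.986

Compute prior × likelihood for every hypothesis:
  M1: 0.104 × 0.264 = 0.027456
  M3: 0.197 × 0.05 = 0.00985
  M5: 0.442 × 0.063 = 0.027846
  M4: 0.097 × 0.025 = 0.002425
  M2: 0.16 × 0.0025 = 0.0004
Normalizing constant = 0.067977.
The ratio is 0.027456 / 0.027846 (the normalizer cancels) = 0.986.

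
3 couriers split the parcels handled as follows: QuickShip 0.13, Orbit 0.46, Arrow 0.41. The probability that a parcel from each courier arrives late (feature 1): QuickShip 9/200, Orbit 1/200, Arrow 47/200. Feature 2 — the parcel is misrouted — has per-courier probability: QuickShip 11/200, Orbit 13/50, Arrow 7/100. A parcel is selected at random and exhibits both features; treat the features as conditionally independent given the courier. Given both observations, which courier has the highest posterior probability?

Arrow

By Bayes' rule, posterior ∝ prior × likelihood:
  QuickShip: 0.13 × 0.045 × 0.055 = 0.00032175
  Orbit: 0.46 × 0.005 × 0.26 = 0.000598
  Arrow: 0.41 × 0.235 × 0.07 = 0.0067445
Normalizing constant = 0.00766425.
Largest term belongs to Arrow, so Arrow is most probable.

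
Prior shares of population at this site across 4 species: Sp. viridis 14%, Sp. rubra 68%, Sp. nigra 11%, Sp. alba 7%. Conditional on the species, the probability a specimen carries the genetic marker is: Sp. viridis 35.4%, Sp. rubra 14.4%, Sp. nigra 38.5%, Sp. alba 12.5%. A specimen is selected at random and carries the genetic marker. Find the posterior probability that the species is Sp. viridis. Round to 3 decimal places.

0.250

By Bayes' rule, posterior ∝ prior × likelihood:
  Sp. viridis: 0.14 × 0.354 = 0.04956
  Sp. rubra: 0.68 × 0.144 = 0.09792
  Sp. nigra: 0.11 × 0.385 = 0.04235
  Sp. alba: 0.07 × 0.125 = 0.00875
Normalizing constant = 0.19858.
P(Sp. viridis | evidence) = 0.04956 / 0.19858 ≈ 0.250.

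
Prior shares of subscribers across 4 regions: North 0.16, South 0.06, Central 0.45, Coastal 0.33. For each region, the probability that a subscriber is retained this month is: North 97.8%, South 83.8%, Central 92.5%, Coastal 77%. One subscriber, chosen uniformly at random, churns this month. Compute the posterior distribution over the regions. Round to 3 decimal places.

Taking complements, P(churn | each) = North 0.022, South 0.162, Central 0.075, Coastal 0.23.
Unnormalized posteriors (prior × likelihood):
  North: 0.16 × 0.022 = 0.00352
  South: 0.06 × 0.162 = 0.00972
  Central: 0.45 × 0.075 = 0.03375
  Coastal: 0.33 × 0.23 = 0.0759
Total = 0.12289.
P(North | churn) = 0.00352/0.12289 ≈ 0.029
P(South | churn) = 0.00972/0.12289 ≈ 0.079
P(Central | churn) = 0.03375/0.12289 ≈ 0.275
P(Coastal | churn) = 0.0759/0.12289 ≈ 0.618

North 0.029, South 0.079, Central 0.275, Coastal 0.618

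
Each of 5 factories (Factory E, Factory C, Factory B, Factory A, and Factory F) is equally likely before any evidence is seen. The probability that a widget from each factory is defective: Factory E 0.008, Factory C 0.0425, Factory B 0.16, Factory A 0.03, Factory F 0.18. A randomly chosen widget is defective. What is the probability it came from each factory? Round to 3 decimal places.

Since the prior is uniform, the posterior is proportional to the likelihood:
  Factory E: 0.008
  Factory C: 0.0425
  Factory B: 0.16
  Factory A: 0.03
  Factory F: 0.18
Total = 0.4205.
P(Factory E | defective) = 0.008/0.4205 ≈ 0.019
P(Factory C | defective) = 0.0425/0.4205 ≈ 0.101
P(Factory B | defective) = 0.16/0.4205 ≈ 0.380
P(Factory A | defective) = 0.03/0.4205 ≈ 0.071
P(Factory F | defective) = 0.18/0.4205 ≈ 0.428

Factory E 0.019, Factory C 0.101, Factory B 0.380, Factory A 0.071, Factory F 0.428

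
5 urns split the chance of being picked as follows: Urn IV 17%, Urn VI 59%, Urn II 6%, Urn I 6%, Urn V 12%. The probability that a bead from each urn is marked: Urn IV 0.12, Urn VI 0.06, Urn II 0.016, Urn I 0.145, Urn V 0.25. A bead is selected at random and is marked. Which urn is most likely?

Compute prior × likelihood for every hypothesis:
  Urn IV: 0.17 × 0.12 = 0.0204
  Urn VI: 0.59 × 0.06 = 0.0354
  Urn II: 0.06 × 0.016 = 0.00096
  Urn I: 0.06 × 0.145 = 0.0087
  Urn V: 0.12 × 0.25 = 0.03
Total = 0.09546.
Largest term belongs to Urn VI, so Urn VI is most probable.

Urn VI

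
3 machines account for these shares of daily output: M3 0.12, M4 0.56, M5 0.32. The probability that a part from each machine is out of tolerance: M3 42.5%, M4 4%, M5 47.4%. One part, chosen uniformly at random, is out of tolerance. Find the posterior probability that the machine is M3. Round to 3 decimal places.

Compute prior × likelihood for every hypothesis:
  M3: 0.12 × 0.425 = 0.051
  M4: 0.56 × 0.04 = 0.0224
  M5: 0.32 × 0.474 = 0.15168
Total = 0.22508.
P(M3 | evidence) = 0.051 / 0.22508 ≈ 0.227.

0.227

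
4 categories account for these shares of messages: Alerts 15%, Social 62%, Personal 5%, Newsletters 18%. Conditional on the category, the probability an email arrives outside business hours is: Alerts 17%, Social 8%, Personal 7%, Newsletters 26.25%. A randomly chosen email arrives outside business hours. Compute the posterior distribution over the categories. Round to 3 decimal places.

Alerts 0.203, Social 0.394, Personal 0.028, Newsletters 0.375

Unnormalized posteriors (prior × likelihood):
  Alerts: 0.15 × 0.17 = 0.0255
  Social: 0.62 × 0.08 = 0.0496
  Personal: 0.05 × 0.07 = 0.0035
  Newsletters: 0.18 × 0.2625 = 0.04725
Total = 0.12585.
P(Alerts | off-hours) = 0.0255/0.12585 ≈ 0.203
P(Social | off-hours) = 0.0496/0.12585 ≈ 0.394
P(Personal | off-hours) = 0.0035/0.12585 ≈ 0.028
P(Newsletters | off-hours) = 0.04725/0.12585 ≈ 0.375
(Check: 0.203+0.394+0.028+0.375 = 1.000.)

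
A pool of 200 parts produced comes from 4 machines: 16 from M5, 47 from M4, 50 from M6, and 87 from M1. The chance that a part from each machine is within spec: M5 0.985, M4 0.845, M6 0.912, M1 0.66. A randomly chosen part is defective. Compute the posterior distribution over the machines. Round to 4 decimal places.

Taking complements, P(defective | each) = M5 0.015, M4 0.155, M6 0.088, M1 0.34.
Prior × likelihood for each hypothesis:
  M5: 0.08 × 0.015 = 0.0012
  M4: 0.235 × 0.155 = 0.036425
  M6: 0.25 × 0.088 = 0.022
  M1: 0.435 × 0.34 = 0.1479
Total = 0.207525.
P(M5 | defective) = 0.0012/0.207525 ≈ 0.0058
P(M4 | defective) = 0.036425/0.207525 ≈ 0.1755
P(M6 | defective) = 0.022/0.207525 ≈ 0.1060
P(M1 | defective) = 0.1479/0.207525 ≈ 0.7127

M5 0.0058, M4 0.1755, M6 0.1060, M1 0.7127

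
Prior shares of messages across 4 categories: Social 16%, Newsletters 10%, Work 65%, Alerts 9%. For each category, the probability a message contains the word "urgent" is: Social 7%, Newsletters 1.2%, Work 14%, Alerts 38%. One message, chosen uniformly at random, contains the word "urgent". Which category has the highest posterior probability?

Work

By Bayes' rule, posterior ∝ prior × likelihood:
  Social: 0.16 × 0.07 = 0.0112
  Newsletters: 0.1 × 0.012 = 0.0012
  Work: 0.65 × 0.14 = 0.091
  Alerts: 0.09 × 0.38 = 0.0342
Sum = 0.1376.
Largest term belongs to Work, so Work is most probable.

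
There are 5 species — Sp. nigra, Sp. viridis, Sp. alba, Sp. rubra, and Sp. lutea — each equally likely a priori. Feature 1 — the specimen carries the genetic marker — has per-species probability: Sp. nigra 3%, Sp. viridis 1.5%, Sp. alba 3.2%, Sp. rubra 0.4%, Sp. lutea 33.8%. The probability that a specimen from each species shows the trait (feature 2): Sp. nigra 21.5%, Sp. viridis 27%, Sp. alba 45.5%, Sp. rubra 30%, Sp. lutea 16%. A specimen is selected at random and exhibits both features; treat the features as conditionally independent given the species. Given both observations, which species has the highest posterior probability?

Sp. lutea

Since the prior is uniform, the posterior is proportional to the likelihood:
  Sp. nigra: 0.03 × 0.215 = 0.00645
  Sp. viridis: 0.015 × 0.27 = 0.00405
  Sp. alba: 0.032 × 0.455 = 0.01456
  Sp. rubra: 0.004 × 0.3 = 0.0012
  Sp. lutea: 0.338 × 0.16 = 0.05408
Total = 0.08034.
Largest term belongs to Sp. lutea, so Sp. lutea is most probable.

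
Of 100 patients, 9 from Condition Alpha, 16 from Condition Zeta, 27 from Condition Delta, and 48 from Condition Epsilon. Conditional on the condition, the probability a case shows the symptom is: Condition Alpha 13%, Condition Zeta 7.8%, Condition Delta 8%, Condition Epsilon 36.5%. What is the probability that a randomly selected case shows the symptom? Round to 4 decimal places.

0.2210

Compute prior × likelihood for every hypothesis:
  Condition Alpha: 0.09 × 0.13 = 0.0117
  Condition Zeta: 0.16 × 0.078 = 0.01248
  Condition Delta: 0.27 × 0.08 = 0.0216
  Condition Epsilon: 0.48 × 0.365 = 0.1752
P(symptomatic) = 0.0117 + 0.01248 + 0.0216 + 0.1752 = 0.22098 → 0.2210.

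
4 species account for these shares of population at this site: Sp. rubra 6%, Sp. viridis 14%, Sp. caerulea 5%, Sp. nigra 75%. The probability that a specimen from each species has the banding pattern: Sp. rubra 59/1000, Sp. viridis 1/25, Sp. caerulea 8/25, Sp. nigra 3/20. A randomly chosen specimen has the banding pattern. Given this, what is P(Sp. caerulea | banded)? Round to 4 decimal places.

Unnormalized posteriors (prior × likelihood):
  Sp. rubra: 0.06 × 0.059 = 0.00354
  Sp. viridis: 0.14 × 0.04 = 0.0056
  Sp. caerulea: 0.05 × 0.32 = 0.016
  Sp. nigra: 0.75 × 0.15 = 0.1125
Sum = 0.13764.
P(Sp. caerulea | evidence) = 0.016 / 0.13764 ≈ 0.1162.

0.1162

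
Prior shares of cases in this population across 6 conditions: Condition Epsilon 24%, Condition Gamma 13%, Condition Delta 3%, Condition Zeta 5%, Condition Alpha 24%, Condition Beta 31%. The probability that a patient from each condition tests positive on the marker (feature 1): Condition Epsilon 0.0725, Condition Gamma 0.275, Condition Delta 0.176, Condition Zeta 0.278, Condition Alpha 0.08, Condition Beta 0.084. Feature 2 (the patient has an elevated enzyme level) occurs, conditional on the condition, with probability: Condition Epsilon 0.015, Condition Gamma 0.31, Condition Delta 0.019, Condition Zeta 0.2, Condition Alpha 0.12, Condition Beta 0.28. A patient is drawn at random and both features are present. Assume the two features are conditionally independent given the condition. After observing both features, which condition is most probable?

Condition Gamma

By Bayes' rule, posterior ∝ prior × likelihood:
  Condition Epsilon: 0.24 × 0.0725 × 0.015 = 0.000261
  Condition Gamma: 0.13 × 0.275 × 0.31 = 0.0110825
  Condition Delta: 0.03 × 0.176 × 0.019 = 0.00010032
  Condition Zeta: 0.05 × 0.278 × 0.2 = 0.00278
  Condition Alpha: 0.24 × 0.08 × 0.12 = 0.002304
  Condition Beta: 0.31 × 0.084 × 0.28 = 0.0072912
Normalizing constant = 0.02381902.
Largest term belongs to Condition Gamma, so Condition Gamma is most probable.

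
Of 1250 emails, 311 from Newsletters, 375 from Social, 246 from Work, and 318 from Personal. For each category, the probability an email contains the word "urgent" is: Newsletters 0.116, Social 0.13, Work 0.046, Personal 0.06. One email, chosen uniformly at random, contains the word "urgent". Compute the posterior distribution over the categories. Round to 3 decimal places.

Newsletters 0.313, Social 0.423, Work 0.098, Personal 0.166

Compute prior × likelihood for every hypothesis:
  Newsletters: 0.2488 × 0.116 = 0.0288608
  Social: 0.3 × 0.13 = 0.039
  Work: 0.1968 × 0.046 = 0.0090528
  Personal: 0.2544 × 0.06 = 0.015264
Total = 0.0921776.
P(Newsletters | urgent-flag) = 0.0288608/0.0921776 ≈ 0.313
P(Social | urgent-flag) = 0.039/0.0921776 ≈ 0.423
P(Work | urgent-flag) = 0.0090528/0.0921776 ≈ 0.098
P(Personal | urgent-flag) = 0.015264/0.0921776 ≈ 0.166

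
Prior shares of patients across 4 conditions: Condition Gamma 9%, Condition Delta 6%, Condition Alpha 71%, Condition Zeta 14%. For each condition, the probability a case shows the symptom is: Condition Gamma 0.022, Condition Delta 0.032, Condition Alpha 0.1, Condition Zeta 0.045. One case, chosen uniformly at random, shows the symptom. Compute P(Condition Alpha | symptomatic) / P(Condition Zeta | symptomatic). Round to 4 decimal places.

11.2698

By Bayes' rule, posterior ∝ prior × likelihood:
  Condition Gamma: 0.09 × 0.022 = 0.00198
  Condition Delta: 0.06 × 0.032 = 0.00192
  Condition Alpha: 0.71 × 0.1 = 0.071
  Condition Zeta: 0.14 × 0.045 = 0.0063
Sum = 0.0812.
The ratio is 0.071 / 0.0063 (the normalizer cancels) = 11.2698.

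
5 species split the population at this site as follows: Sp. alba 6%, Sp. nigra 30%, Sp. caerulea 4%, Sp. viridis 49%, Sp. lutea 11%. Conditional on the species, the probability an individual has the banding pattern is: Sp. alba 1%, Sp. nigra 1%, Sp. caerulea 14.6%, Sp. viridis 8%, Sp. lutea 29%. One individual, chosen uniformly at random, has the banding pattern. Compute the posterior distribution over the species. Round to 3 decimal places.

Sp. alba 0.007, Sp. nigra 0.037, Sp. caerulea 0.073, Sp. viridis 0.487, Sp. lutea 0.396

Unnormalized posteriors (prior × likelihood):
  Sp. alba: 0.06 × 0.01 = 0.0006
  Sp. nigra: 0.3 × 0.01 = 0.003
  Sp. caerulea: 0.04 × 0.146 = 0.00584
  Sp. viridis: 0.49 × 0.08 = 0.0392
  Sp. lutea: 0.11 × 0.29 = 0.0319
Normalizing constant = 0.08054.
P(Sp. alba | banded) = 0.0006/0.08054 ≈ 0.007
P(Sp. nigra | banded) = 0.003/0.08054 ≈ 0.037
P(Sp. caerulea | banded) = 0.00584/0.08054 ≈ 0.073
P(Sp. viridis | banded) = 0.0392/0.08054 ≈ 0.487
P(Sp. lutea | banded) = 0.0319/0.08054 ≈ 0.396
(Check: 0.007+0.037+0.073+0.487+0.396 = 1.000.)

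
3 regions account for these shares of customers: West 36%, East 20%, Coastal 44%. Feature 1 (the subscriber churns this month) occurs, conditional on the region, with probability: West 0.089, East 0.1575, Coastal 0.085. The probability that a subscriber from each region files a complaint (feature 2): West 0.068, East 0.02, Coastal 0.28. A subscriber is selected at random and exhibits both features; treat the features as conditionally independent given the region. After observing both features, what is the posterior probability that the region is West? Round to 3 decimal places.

By Bayes' rule, posterior ∝ prior × likelihood:
  West: 0.36 × 0.089 × 0.068 = 0.00217872
  East: 0.2 × 0.1575 × 0.02 = 0.00063
  Coastal: 0.44 × 0.085 × 0.28 = 0.010472
Sum = 0.01328072.
P(West | evidence) = 0.00217872 / 0.01328072 ≈ 0.164.

0.164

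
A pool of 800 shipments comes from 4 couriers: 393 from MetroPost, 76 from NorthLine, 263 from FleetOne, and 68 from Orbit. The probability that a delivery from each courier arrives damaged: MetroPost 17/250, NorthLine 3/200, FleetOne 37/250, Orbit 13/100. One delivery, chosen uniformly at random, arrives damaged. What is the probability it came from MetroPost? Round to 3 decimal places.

0.353

By Bayes' rule, posterior ∝ prior × likelihood:
  MetroPost: 0.49125 × 0.068 = 0.033405
  NorthLine: 0.095 × 0.015 = 0.001425
  FleetOne: 0.32875 × 0.148 = 0.048655
  Orbit: 0.085 × 0.13 = 0.01105
Total = 0.094535.
P(MetroPost | evidence) = 0.033405 / 0.094535 ≈ 0.353.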